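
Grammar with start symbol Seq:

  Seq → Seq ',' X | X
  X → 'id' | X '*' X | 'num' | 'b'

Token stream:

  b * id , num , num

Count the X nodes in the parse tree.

[Seq [Seq [Seq [X [X b] * [X id]]] , [X num]] , [X num]]

5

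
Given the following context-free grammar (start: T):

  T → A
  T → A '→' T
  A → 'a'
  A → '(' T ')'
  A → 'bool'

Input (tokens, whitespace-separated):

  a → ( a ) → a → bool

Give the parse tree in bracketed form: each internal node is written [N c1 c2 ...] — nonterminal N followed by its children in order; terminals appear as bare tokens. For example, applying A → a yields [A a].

[T [A a] → [T [A ( [T [A a]] )] → [T [A a] → [T [A bool]]]]]

T
A → T
a → T
a → A → T
a → ( T ) → T
a → ( A ) → T
a → ( a ) → T
a → ( a ) → A → T
a → ( a ) → a → T
a → ( a ) → a → A
a → ( a ) → a → bool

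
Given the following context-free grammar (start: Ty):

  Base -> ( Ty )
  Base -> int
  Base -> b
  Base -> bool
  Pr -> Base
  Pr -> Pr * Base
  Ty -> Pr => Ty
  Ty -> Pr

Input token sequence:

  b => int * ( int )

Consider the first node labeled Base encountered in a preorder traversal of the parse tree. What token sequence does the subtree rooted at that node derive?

[Ty [Pr [Base b]] => [Ty [Pr [Pr [Base int]] * [Base ( [Ty [Pr [Base int]]] )]]]]

b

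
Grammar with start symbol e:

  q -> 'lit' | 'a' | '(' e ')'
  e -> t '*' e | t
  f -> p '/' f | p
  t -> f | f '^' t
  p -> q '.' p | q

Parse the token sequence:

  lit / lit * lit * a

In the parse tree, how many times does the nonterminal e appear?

3

[e [t [f [p [q lit]] / [f [p [q lit]]]]] * [e [t [f [p [q lit]]]] * [e [t [f [p [q a]]]]]]]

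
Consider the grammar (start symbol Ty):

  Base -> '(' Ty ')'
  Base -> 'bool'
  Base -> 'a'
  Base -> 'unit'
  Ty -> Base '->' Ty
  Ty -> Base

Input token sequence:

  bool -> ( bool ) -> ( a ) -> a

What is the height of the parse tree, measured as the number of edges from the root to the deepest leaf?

6

[Ty [Base bool] -> [Ty [Base ( [Ty [Base bool]] )] -> [Ty [Base ( [Ty [Base a]] )] -> [Ty [Base a]]]]]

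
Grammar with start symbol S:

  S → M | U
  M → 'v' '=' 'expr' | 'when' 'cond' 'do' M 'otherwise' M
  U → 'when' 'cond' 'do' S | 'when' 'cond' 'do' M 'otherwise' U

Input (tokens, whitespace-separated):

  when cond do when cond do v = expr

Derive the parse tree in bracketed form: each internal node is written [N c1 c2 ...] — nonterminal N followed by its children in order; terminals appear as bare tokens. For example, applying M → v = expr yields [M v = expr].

[S [U when cond do [S [U when cond do [S [M v = expr]]]]]]

S
U
when cond do S
when cond do U
when cond do when cond do S
when cond do when cond do M
when cond do when cond do v = expr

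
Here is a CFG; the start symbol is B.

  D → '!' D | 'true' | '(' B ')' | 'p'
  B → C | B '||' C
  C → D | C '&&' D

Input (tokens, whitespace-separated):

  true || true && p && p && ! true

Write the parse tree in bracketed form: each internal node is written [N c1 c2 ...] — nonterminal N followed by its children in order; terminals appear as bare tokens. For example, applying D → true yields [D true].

[B [B [C [D true]]] || [C [C [C [C [D true]] && [D p]] && [D p]] && [D ! [D true]]]]

B
B || C
C || C
D || C
true || C
true || C && D
true || C && D && D
true || C && D && D && D
true || D && D && D && D
true || true && D && D && D
true || true && p && D && D
true || true && p && p && D
true || true && p && p && ! D
true || true && p && p && ! true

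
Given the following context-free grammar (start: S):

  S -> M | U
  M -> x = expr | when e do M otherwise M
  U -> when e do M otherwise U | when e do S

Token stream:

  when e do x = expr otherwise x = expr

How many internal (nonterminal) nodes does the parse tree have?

4

[S [M when e do [M x = expr] otherwise [M x = expr]]]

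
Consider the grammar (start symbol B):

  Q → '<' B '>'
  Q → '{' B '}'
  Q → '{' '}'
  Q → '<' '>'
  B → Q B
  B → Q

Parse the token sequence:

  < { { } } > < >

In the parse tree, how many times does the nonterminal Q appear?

4

[B [Q < [B [Q { [B [Q { }]] }]] >] [B [Q < >]]]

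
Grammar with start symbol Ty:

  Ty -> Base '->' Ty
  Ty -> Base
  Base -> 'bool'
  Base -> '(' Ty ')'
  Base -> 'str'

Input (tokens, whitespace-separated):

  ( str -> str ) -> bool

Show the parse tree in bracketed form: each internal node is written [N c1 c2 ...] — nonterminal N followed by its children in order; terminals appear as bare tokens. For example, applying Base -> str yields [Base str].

[Ty [Base ( [Ty [Base str] -> [Ty [Base str]]] )] -> [Ty [Base bool]]]

Ty
Base -> Ty
( Ty ) -> Ty
( Base -> Ty ) -> Ty
( str -> Ty ) -> Ty
( str -> Base ) -> Ty
( str -> str ) -> Ty
( str -> str ) -> Base
( str -> str ) -> bool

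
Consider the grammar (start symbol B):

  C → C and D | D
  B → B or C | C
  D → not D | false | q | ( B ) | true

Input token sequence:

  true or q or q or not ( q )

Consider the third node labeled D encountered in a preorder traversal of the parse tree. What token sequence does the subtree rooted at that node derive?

q

[B [B [B [B [C [D true]]] or [C [D q]]] or [C [D q]]] or [C [D not [D ( [B [C [D q]]] )]]]]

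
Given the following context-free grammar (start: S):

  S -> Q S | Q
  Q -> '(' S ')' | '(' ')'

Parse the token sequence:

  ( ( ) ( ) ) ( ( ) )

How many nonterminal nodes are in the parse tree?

10

[S [Q ( [S [Q ( )] [S [Q ( )]]] )] [S [Q ( [S [Q ( )]] )]]]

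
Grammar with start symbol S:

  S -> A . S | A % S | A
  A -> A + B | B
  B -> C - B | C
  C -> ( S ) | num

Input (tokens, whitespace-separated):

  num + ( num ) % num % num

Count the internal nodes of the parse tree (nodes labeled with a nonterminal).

[S [A [A [B [C num]]] + [B [C ( [S [A [B [C num]]]] )]]] % [S [A [B [C num]]] % [S [A [B [C num]]]]]]

19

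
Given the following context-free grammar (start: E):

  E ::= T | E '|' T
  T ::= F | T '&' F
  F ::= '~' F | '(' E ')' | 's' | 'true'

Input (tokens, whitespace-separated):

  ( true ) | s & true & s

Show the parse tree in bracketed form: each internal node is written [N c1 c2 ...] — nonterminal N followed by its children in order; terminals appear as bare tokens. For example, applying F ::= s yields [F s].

[E [E [T [F ( [E [T [F true]]] )]]] | [T [T [T [F s]] & [F true]] & [F s]]]

E
E | T
T | T
F | T
( E ) | T
( T ) | T
( F ) | T
( true ) | T
( true ) | T & F
( true ) | T & F & F
( true ) | F & F & F
( true ) | s & F & F
( true ) | s & true & F
( true ) | s & true & s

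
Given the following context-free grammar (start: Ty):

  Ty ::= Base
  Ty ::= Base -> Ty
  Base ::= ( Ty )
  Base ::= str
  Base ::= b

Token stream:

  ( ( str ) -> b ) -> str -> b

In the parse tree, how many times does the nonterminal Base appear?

[Ty [Base ( [Ty [Base ( [Ty [Base str]] )] -> [Ty [Base b]]] )] -> [Ty [Base str] -> [Ty [Base b]]]]

6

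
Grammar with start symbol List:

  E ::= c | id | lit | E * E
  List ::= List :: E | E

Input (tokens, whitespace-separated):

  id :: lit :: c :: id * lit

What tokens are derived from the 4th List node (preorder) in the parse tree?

[List [List [List [List [E id]] :: [E lit]] :: [E c]] :: [E [E id] * [E lit]]]

id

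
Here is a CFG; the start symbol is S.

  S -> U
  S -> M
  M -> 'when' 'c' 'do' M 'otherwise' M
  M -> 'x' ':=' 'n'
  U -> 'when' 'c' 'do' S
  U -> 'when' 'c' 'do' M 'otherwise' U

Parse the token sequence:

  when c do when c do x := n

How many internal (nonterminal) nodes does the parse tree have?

[S [U when c do [S [U when c do [S [M x := n]]]]]]

6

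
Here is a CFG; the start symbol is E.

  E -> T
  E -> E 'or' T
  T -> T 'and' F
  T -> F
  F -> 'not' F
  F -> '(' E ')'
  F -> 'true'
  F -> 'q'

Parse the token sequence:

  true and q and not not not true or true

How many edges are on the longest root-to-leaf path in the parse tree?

7

[E [E [T [T [T [F true]] and [F q]] and [F not [F not [F not [F true]]]]]] or [T [F true]]]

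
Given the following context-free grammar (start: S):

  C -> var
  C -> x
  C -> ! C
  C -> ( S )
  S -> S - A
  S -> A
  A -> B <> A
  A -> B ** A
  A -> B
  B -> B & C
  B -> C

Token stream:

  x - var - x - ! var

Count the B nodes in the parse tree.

4

[S [S [S [S [A [B [C x]]]] - [A [B [C var]]]] - [A [B [C x]]]] - [A [B [C ! [C var]]]]]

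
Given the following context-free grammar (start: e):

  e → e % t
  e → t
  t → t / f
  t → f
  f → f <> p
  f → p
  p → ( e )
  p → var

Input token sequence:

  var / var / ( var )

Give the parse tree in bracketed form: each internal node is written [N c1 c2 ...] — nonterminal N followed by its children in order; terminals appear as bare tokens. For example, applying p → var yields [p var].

e
t
t / f
t / f / f
f / f / f
p / f / f
var / f / f
var / p / f
var / var / f
var / var / p
var / var / ( e )
var / var / ( t )
var / var / ( f )
var / var / ( p )
var / var / ( var )

[e [t [t [t [f [p var]]] / [f [p var]]] / [f [p ( [e [t [f [p var]]]] )]]]]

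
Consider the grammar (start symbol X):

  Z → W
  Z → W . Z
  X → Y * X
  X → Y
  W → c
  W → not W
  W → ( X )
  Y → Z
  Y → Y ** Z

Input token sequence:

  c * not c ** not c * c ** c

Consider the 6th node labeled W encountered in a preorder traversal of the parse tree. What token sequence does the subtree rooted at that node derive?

c

[X [Y [Z [W c]]] * [X [Y [Y [Z [W not [W c]]]] ** [Z [W not [W c]]]] * [X [Y [Y [Z [W c]]] ** [Z [W c]]]]]]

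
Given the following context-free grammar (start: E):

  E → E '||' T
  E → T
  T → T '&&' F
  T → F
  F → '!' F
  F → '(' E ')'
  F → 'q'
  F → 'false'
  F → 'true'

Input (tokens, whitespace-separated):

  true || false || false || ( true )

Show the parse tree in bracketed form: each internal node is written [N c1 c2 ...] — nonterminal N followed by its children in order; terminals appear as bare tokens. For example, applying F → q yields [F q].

E
E || T
E || T || T
E || T || T || T
T || T || T || T
F || T || T || T
true || T || T || T
true || F || T || T
true || false || T || T
true || false || F || T
true || false || false || T
true || false || false || F
true || false || false || ( E )
true || false || false || ( T )
true || false || false || ( F )
true || false || false || ( true )

[E [E [E [E [T [F true]]] || [T [F false]]] || [T [F false]]] || [T [F ( [E [T [F true]]] )]]]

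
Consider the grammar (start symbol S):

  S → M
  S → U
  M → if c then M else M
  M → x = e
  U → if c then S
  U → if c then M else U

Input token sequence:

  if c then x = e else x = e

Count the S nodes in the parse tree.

[S [M if c then [M x = e] else [M x = e]]]

1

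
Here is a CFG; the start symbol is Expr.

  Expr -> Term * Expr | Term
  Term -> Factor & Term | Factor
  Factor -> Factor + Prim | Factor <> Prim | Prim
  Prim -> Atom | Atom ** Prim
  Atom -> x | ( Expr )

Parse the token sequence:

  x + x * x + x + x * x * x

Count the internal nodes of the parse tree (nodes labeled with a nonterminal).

29

[Expr [Term [Factor [Factor [Prim [Atom x]]] + [Prim [Atom x]]]] * [Expr [Term [Factor [Factor [Factor [Prim [Atom x]]] + [Prim [Atom x]]] + [Prim [Atom x]]]] * [Expr [Term [Factor [Prim [Atom x]]]] * [Expr [Term [Factor [Prim [Atom x]]]]]]]]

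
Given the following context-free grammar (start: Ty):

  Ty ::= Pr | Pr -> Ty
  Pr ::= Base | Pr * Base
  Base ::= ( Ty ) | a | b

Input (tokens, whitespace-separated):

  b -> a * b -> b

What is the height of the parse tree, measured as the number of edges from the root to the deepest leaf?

[Ty [Pr [Base b]] -> [Ty [Pr [Pr [Base a]] * [Base b]] -> [Ty [Pr [Base b]]]]]

5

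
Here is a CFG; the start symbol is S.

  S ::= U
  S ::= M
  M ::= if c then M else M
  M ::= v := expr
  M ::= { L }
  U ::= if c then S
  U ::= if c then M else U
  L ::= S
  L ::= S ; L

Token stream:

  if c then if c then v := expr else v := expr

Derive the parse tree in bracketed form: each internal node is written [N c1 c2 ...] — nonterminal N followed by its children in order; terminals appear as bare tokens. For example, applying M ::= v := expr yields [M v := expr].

[S [U if c then [S [M if c then [M v := expr] else [M v := expr]]]]]

S
U
if c then S
if c then M
if c then if c then M else M
if c then if c then v := expr else M
if c then if c then v := expr else v := expr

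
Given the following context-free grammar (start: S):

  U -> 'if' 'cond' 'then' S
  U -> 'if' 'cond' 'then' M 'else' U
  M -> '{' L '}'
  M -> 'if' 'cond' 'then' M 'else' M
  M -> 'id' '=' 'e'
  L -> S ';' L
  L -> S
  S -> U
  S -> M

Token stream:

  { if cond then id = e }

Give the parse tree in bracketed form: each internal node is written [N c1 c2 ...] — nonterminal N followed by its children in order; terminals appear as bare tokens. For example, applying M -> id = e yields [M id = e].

S
M
{ L }
{ S }
{ U }
{ if cond then S }
{ if cond then M }
{ if cond then id = e }

[S [M { [L [S [U if cond then [S [M id = e]]]]] }]]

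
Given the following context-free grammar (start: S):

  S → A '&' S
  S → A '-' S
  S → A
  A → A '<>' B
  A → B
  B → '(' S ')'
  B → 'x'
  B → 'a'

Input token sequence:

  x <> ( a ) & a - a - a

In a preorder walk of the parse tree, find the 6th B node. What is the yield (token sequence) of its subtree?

a

[S [A [A [B x]] <> [B ( [S [A [B a]]] )]] & [S [A [B a]] - [S [A [B a]] - [S [A [B a]]]]]]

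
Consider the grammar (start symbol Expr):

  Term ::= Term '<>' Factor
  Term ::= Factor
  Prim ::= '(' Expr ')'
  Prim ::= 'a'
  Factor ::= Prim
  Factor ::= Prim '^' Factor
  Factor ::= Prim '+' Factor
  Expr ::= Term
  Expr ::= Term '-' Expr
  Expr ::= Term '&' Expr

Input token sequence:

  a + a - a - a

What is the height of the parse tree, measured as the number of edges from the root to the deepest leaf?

[Expr [Term [Factor [Prim a] + [Factor [Prim a]]]] - [Expr [Term [Factor [Prim a]]] - [Expr [Term [Factor [Prim a]]]]]]

6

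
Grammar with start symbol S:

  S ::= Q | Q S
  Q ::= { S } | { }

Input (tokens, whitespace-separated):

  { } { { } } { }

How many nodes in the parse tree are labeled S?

[S [Q { }] [S [Q { [S [Q { }]] }] [S [Q { }]]]]

4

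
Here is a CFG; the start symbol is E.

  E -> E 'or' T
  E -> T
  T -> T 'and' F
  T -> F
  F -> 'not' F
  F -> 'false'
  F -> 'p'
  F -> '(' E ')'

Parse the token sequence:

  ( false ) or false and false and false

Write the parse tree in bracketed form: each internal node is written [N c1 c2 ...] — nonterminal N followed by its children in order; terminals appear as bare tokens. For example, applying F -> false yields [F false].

E
E or T
T or T
F or T
( E ) or T
( T ) or T
( F ) or T
( false ) or T
( false ) or T and F
( false ) or T and F and F
( false ) or F and F and F
( false ) or false and F and F
( false ) or false and false and F
( false ) or false and false and false

[E [E [T [F ( [E [T [F false]]] )]]] or [T [T [T [F false]] and [F false]] and [F false]]]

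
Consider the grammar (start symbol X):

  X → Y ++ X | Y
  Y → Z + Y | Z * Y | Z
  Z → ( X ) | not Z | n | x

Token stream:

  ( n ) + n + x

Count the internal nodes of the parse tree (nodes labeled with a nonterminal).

[X [Y [Z ( [X [Y [Z n]]] )] + [Y [Z n] + [Y [Z x]]]]]

10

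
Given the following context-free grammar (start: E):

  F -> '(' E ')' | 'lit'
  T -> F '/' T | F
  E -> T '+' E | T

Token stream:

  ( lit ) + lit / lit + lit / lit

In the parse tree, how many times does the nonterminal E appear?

4

[E [T [F ( [E [T [F lit]]] )]] + [E [T [F lit] / [T [F lit]]] + [E [T [F lit] / [T [F lit]]]]]]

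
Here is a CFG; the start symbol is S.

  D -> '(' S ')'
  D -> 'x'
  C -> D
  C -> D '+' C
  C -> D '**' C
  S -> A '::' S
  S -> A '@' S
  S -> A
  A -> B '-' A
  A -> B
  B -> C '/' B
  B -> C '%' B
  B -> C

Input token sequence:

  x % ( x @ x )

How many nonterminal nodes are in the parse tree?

[S [A [B [C [D x]] % [B [C [D ( [S [A [B [C [D x]]]] @ [S [A [B [C [D x]]]]]] )]]]]]]

18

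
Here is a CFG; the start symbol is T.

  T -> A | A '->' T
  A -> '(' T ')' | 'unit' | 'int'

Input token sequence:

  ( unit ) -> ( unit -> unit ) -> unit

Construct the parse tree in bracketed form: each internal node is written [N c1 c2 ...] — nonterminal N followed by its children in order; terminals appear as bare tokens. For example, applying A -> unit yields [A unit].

T
A -> T
( T ) -> T
( A ) -> T
( unit ) -> T
( unit ) -> A -> T
( unit ) -> ( T ) -> T
( unit ) -> ( A -> T ) -> T
( unit ) -> ( unit -> T ) -> T
( unit ) -> ( unit -> A ) -> T
( unit ) -> ( unit -> unit ) -> T
( unit ) -> ( unit -> unit ) -> A
( unit ) -> ( unit -> unit ) -> unit

[T [A ( [T [A unit]] )] -> [T [A ( [T [A unit] -> [T [A unit]]] )] -> [T [A unit]]]]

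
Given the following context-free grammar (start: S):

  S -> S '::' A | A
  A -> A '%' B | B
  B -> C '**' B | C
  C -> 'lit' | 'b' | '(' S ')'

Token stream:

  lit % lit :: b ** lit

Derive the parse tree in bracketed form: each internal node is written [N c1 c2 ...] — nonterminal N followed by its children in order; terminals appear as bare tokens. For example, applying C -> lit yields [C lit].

S
S :: A
A :: A
A % B :: A
B % B :: A
C % B :: A
lit % B :: A
lit % C :: A
lit % lit :: A
lit % lit :: B
lit % lit :: C ** B
lit % lit :: b ** B
lit % lit :: b ** C
lit % lit :: b ** lit

[S [S [A [A [B [C lit]]] % [B [C lit]]]] :: [A [B [C b] ** [B [C lit]]]]]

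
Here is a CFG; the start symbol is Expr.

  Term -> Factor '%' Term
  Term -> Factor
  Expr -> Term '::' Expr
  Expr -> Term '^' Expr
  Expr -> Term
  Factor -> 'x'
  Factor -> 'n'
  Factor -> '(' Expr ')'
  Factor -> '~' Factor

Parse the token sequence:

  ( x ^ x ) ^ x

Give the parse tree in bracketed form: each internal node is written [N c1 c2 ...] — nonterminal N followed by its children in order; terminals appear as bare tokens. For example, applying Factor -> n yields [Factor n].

Expr
Term ^ Expr
Factor ^ Expr
( Expr ) ^ Expr
( Term ^ Expr ) ^ Expr
( Factor ^ Expr ) ^ Expr
( x ^ Expr ) ^ Expr
( x ^ Term ) ^ Expr
( x ^ Factor ) ^ Expr
( x ^ x ) ^ Expr
( x ^ x ) ^ Term
( x ^ x ) ^ Factor
( x ^ x ) ^ x

[Expr [Term [Factor ( [Expr [Term [Factor x]] ^ [Expr [Term [Factor x]]]] )]] ^ [Expr [Term [Factor x]]]]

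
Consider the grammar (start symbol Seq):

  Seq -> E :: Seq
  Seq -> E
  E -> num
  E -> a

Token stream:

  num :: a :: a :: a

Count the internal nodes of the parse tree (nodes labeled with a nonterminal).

[Seq [E num] :: [Seq [E a] :: [Seq [E a] :: [Seq [E a]]]]]

8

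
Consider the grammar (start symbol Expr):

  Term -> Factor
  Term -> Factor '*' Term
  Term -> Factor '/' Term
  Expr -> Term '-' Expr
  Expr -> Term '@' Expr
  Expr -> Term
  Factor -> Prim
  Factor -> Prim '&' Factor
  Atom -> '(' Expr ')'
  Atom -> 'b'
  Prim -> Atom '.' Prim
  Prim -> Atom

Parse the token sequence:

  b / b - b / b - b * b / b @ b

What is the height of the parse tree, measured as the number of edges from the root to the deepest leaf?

9

[Expr [Term [Factor [Prim [Atom b]]] / [Term [Factor [Prim [Atom b]]]]] - [Expr [Term [Factor [Prim [Atom b]]] / [Term [Factor [Prim [Atom b]]]]] - [Expr [Term [Factor [Prim [Atom b]]] * [Term [Factor [Prim [Atom b]]] / [Term [Factor [Prim [Atom b]]]]]] @ [Expr [Term [Factor [Prim [Atom b]]]]]]]]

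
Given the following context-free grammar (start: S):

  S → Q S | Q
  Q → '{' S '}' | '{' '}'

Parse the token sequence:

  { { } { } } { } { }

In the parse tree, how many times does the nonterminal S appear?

[S [Q { [S [Q { }] [S [Q { }]]] }] [S [Q { }] [S [Q { }]]]]

5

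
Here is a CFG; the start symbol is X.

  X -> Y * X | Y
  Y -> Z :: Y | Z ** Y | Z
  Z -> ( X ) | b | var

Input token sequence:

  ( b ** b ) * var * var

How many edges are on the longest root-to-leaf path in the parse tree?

7

[X [Y [Z ( [X [Y [Z b] ** [Y [Z b]]]] )]] * [X [Y [Z var]] * [X [Y [Z var]]]]]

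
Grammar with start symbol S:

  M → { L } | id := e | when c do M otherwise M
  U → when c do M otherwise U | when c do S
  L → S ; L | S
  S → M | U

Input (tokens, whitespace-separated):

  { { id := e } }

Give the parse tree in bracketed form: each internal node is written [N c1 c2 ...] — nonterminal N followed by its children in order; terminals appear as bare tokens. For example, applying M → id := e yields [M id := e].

S
M
{ L }
{ S }
{ M }
{ { L } }
{ { S } }
{ { M } }
{ { id := e } }

[S [M { [L [S [M { [L [S [M id := e]]] }]]] }]]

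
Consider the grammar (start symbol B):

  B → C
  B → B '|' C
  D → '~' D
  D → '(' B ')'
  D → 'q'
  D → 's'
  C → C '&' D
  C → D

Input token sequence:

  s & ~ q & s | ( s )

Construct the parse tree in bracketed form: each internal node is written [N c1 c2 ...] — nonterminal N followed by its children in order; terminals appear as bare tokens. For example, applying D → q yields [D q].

[B [B [C [C [C [D s]] & [D ~ [D q]]] & [D s]]] | [C [D ( [B [C [D s]]] )]]]

B
B | C
C | C
C & D | C
C & D & D | C
D & D & D | C
s & D & D | C
s & ~ D & D | C
s & ~ q & D | C
s & ~ q & s | C
s & ~ q & s | D
s & ~ q & s | ( B )
s & ~ q & s | ( C )
s & ~ q & s | ( D )
s & ~ q & s | ( s )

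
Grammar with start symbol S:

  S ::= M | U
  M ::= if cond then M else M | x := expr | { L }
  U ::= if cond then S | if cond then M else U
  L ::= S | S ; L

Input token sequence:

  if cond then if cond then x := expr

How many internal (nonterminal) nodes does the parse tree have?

6

[S [U if cond then [S [U if cond then [S [M x := expr]]]]]]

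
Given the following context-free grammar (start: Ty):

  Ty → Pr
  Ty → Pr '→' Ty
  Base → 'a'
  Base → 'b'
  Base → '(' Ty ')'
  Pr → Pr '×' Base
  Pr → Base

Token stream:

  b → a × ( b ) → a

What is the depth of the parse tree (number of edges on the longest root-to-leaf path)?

[Ty [Pr [Base b]] → [Ty [Pr [Pr [Base a]] × [Base ( [Ty [Pr [Base b]]] )]] → [Ty [Pr [Base a]]]]]

7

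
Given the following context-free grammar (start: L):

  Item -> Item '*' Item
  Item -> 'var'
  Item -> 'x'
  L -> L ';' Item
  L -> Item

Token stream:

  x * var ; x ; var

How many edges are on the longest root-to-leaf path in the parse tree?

[L [L [L [Item [Item x] * [Item var]]] ; [Item x]] ; [Item var]]

5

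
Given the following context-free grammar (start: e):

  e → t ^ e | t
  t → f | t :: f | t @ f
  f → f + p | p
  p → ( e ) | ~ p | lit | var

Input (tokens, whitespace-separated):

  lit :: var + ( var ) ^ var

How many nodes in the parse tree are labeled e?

[e [t [t [f [p lit]]] :: [f [f [p var]] + [p ( [e [t [f [p var]]]] )]]] ^ [e [t [f [p var]]]]]

3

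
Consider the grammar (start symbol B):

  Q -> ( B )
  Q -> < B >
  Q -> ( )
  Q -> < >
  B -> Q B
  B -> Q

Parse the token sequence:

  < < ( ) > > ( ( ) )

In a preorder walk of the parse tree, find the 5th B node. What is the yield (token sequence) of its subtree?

( )

[B [Q < [B [Q < [B [Q ( )]] >]] >] [B [Q ( [B [Q ( )]] )]]]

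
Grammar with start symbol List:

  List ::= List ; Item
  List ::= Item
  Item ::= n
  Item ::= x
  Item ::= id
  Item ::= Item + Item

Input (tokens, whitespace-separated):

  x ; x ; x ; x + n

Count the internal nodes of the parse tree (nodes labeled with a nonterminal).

[List [List [List [List [Item x]] ; [Item x]] ; [Item x]] ; [Item [Item x] + [Item n]]]

10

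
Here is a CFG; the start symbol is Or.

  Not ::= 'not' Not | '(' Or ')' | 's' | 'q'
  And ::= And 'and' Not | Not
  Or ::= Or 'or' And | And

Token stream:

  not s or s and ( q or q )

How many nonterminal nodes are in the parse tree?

[Or [Or [And [Not not [Not s]]]] or [And [And [Not s]] and [Not ( [Or [Or [And [Not q]]] or [And [Not q]]] )]]]

15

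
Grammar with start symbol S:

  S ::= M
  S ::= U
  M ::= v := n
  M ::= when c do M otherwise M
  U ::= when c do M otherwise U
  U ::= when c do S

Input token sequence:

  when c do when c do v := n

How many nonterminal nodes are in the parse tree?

6

[S [U when c do [S [U when c do [S [M v := n]]]]]]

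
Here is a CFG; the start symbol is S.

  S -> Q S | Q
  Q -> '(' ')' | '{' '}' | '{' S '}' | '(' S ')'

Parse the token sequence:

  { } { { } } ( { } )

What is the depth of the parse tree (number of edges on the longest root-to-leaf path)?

[S [Q { }] [S [Q { [S [Q { }]] }] [S [Q ( [S [Q { }]] )]]]]

6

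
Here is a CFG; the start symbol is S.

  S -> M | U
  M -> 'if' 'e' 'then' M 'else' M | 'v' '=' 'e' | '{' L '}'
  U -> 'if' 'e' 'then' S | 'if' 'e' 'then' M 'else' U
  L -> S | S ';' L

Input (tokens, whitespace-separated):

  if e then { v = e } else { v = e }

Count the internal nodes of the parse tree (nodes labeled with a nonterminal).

[S [M if e then [M { [L [S [M v = e]]] }] else [M { [L [S [M v = e]]] }]]]

10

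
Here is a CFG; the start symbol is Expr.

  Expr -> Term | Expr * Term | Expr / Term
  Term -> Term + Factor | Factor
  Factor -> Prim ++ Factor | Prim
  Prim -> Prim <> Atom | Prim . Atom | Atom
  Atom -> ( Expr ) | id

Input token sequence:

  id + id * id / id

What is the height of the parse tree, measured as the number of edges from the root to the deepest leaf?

[Expr [Expr [Expr [Term [Term [Factor [Prim [Atom id]]]] + [Factor [Prim [Atom id]]]]] * [Term [Factor [Prim [Atom id]]]]] / [Term [Factor [Prim [Atom id]]]]]

8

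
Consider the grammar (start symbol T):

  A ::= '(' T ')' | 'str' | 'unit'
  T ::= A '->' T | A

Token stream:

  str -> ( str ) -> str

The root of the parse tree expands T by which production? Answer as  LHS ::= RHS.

[T [A str] -> [T [A ( [T [A str]] )] -> [T [A str]]]]

T ::= A '->' T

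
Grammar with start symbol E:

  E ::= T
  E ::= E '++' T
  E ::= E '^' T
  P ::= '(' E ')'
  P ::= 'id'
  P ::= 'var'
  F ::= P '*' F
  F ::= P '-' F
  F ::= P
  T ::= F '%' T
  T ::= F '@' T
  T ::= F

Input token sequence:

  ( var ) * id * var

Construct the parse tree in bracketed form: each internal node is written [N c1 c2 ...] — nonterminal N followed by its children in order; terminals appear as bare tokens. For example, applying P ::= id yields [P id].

[E [T [F [P ( [E [T [F [P var]]]] )] * [F [P id] * [F [P var]]]]]]

E
T
F
P * F
( E ) * F
( T ) * F
( F ) * F
( P ) * F
( var ) * F
( var ) * P * F
( var ) * id * F
( var ) * id * P
( var ) * id * var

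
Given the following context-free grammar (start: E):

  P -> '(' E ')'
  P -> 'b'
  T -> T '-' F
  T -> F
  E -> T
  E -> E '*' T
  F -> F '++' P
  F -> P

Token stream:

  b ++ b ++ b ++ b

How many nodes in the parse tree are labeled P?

4

[E [T [F [F [F [F [P b]] ++ [P b]] ++ [P b]] ++ [P b]]]]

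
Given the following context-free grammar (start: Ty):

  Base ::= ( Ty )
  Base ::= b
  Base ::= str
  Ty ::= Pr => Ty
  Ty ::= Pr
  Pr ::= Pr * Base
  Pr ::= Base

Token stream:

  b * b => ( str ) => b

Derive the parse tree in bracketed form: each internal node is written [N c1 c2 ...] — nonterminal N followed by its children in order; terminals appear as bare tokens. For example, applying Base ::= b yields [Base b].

[Ty [Pr [Pr [Base b]] * [Base b]] => [Ty [Pr [Base ( [Ty [Pr [Base str]]] )]] => [Ty [Pr [Base b]]]]]

Ty
Pr => Ty
Pr * Base => Ty
Base * Base => Ty
b * Base => Ty
b * b => Ty
b * b => Pr => Ty
b * b => Base => Ty
b * b => ( Ty ) => Ty
b * b => ( Pr ) => Ty
b * b => ( Base ) => Ty
b * b => ( str ) => Ty
b * b => ( str ) => Pr
b * b => ( str ) => Base
b * b => ( str ) => b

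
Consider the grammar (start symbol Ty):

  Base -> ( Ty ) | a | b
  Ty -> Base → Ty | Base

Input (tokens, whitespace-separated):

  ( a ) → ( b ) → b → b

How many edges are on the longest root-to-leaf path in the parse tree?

[Ty [Base ( [Ty [Base a]] )] → [Ty [Base ( [Ty [Base b]] )] → [Ty [Base b] → [Ty [Base b]]]]]

5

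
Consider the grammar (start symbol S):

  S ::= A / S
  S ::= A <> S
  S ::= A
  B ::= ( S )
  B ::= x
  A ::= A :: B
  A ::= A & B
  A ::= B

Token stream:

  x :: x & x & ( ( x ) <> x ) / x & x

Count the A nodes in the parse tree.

[S [A [A [A [A [B x]] :: [B x]] & [B x]] & [B ( [S [A [B ( [S [A [B x]]] )]] <> [S [A [B x]]]] )]] / [S [A [A [B x]] & [B x]]]]

9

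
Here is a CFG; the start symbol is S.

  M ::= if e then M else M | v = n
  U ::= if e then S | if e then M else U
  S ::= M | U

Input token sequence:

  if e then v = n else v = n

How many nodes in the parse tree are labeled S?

[S [M if e then [M v = n] else [M v = n]]]

1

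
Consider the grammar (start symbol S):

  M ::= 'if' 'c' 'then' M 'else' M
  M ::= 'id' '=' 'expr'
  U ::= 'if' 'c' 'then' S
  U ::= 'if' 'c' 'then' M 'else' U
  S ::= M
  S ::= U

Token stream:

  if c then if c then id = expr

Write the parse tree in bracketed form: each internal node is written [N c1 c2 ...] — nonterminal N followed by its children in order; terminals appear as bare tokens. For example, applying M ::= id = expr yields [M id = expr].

S
U
if c then S
if c then U
if c then if c then S
if c then if c then M
if c then if c then id = expr

[S [U if c then [S [U if c then [S [M id = expr]]]]]]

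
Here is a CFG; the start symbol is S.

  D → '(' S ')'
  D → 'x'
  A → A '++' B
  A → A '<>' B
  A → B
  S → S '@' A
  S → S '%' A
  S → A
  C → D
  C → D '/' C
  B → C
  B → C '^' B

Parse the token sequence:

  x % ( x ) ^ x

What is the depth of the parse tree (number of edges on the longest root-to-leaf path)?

10

[S [S [A [B [C [D x]]]]] % [A [B [C [D ( [S [A [B [C [D x]]]]] )]] ^ [B [C [D x]]]]]]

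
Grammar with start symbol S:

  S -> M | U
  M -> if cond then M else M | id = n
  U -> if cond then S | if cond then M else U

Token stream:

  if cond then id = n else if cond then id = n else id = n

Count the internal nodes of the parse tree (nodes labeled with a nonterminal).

6

[S [M if cond then [M id = n] else [M if cond then [M id = n] else [M id = n]]]]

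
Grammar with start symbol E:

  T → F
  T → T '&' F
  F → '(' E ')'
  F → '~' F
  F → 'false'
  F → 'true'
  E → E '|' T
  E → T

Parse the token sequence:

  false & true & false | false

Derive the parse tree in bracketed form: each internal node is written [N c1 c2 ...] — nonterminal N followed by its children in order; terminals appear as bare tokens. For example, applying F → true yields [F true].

[E [E [T [T [T [F false]] & [F true]] & [F false]]] | [T [F false]]]

E
E | T
T | T
T & F | T
T & F & F | T
F & F & F | T
false & F & F | T
false & true & F | T
false & true & false | T
false & true & false | F
false & true & false | false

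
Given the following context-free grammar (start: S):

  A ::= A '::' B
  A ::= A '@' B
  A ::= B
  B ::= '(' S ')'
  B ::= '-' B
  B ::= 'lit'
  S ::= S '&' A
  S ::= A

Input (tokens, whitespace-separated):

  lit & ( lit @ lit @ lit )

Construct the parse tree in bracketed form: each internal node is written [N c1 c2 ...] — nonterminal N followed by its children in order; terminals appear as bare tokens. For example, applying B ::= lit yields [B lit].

[S [S [A [B lit]]] & [A [B ( [S [A [A [A [B lit]] @ [B lit]] @ [B lit]]] )]]]

S
S & A
A & A
B & A
lit & A
lit & B
lit & ( S )
lit & ( A )
lit & ( A @ B )
lit & ( A @ B @ B )
lit & ( B @ B @ B )
lit & ( lit @ B @ B )
lit & ( lit @ lit @ B )
lit & ( lit @ lit @ lit )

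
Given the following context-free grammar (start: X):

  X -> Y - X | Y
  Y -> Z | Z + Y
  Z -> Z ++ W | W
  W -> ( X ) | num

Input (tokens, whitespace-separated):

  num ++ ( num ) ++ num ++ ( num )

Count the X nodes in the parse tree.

[X [Y [Z [Z [Z [Z [W num]] ++ [W ( [X [Y [Z [W num]]]] )]] ++ [W num]] ++ [W ( [X [Y [Z [W num]]]] )]]]]

3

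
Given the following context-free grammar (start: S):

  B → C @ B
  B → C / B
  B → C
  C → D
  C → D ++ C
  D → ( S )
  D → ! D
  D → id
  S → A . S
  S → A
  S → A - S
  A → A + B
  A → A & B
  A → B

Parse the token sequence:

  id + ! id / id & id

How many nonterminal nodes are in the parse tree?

[S [A [A [A [B [C [D id]]]] + [B [C [D ! [D id]]] / [B [C [D id]]]]] & [B [C [D id]]]]]

17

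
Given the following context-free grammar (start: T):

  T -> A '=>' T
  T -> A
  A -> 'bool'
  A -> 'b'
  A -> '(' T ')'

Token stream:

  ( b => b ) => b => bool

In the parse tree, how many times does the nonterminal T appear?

5

[T [A ( [T [A b] => [T [A b]]] )] => [T [A b] => [T [A bool]]]]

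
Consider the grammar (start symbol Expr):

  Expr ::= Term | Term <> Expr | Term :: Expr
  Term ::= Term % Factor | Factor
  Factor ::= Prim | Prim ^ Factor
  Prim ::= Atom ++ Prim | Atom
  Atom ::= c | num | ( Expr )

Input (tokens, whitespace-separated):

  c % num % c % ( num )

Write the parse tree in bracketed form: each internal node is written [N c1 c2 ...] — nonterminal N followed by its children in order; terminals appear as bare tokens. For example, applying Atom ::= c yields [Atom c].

[Expr [Term [Term [Term [Term [Factor [Prim [Atom c]]]] % [Factor [Prim [Atom num]]]] % [Factor [Prim [Atom c]]]] % [Factor [Prim [Atom ( [Expr [Term [Factor [Prim [Atom num]]]]] )]]]]]

Expr
Term
Term % Factor
Term % Factor % Factor
Term % Factor % Factor % Factor
Factor % Factor % Factor % Factor
Prim % Factor % Factor % Factor
Atom % Factor % Factor % Factor
c % Factor % Factor % Factor
c % Prim % Factor % Factor
c % Atom % Factor % Factor
c % num % Factor % Factor
c % num % Prim % Factor
c % num % Atom % Factor
c % num % c % Factor
c % num % c % Prim
c % num % c % Atom
c % num % c % ( Expr )
c % num % c % ( Term )
c % num % c % ( Factor )
c % num % c % ( Prim )
c % num % c % ( Atom )
c % num % c % ( num )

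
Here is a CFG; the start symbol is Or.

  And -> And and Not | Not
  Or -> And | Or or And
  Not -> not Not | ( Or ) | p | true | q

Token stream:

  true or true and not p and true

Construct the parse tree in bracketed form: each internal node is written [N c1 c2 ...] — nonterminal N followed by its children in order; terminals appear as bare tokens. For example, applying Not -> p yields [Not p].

[Or [Or [And [Not true]]] or [And [And [And [Not true]] and [Not not [Not p]]] and [Not true]]]

Or
Or or And
And or And
Not or And
true or And
true or And and Not
true or And and Not and Not
true or Not and Not and Not
true or true and Not and Not
true or true and not Not and Not
true or true and not p and Not
true or true and not p and true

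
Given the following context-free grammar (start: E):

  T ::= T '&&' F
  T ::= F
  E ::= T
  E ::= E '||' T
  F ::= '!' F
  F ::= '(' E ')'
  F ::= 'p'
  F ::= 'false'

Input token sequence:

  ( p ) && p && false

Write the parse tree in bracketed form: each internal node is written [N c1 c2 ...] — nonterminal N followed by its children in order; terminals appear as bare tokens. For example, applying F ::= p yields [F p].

[E [T [T [T [F ( [E [T [F p]]] )]] && [F p]] && [F false]]]

E
T
T && F
T && F && F
F && F && F
( E ) && F && F
( T ) && F && F
( F ) && F && F
( p ) && F && F
( p ) && p && F
( p ) && p && false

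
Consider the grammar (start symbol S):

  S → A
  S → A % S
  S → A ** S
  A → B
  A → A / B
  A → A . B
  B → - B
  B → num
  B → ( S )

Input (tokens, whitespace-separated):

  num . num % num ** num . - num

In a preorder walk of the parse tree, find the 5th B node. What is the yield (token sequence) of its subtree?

- num

[S [A [A [B num]] . [B num]] % [S [A [B num]] ** [S [A [A [B num]] . [B - [B num]]]]]]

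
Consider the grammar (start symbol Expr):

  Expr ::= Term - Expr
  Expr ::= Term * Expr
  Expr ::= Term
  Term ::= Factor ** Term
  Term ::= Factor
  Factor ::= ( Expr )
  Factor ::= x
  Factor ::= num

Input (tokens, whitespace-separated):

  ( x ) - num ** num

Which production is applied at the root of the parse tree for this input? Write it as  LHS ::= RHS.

[Expr [Term [Factor ( [Expr [Term [Factor x]]] )]] - [Expr [Term [Factor num] ** [Term [Factor num]]]]]

Expr ::= Term - Expr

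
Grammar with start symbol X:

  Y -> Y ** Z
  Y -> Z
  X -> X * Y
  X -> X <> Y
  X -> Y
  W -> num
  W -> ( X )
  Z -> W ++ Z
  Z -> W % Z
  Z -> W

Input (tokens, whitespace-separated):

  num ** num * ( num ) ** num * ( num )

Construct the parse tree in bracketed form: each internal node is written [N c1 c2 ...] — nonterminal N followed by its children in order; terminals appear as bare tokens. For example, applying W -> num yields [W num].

[X [X [X [Y [Y [Z [W num]]] ** [Z [W num]]]] * [Y [Y [Z [W ( [X [Y [Z [W num]]]] )]]] ** [Z [W num]]]] * [Y [Z [W ( [X [Y [Z [W num]]]] )]]]]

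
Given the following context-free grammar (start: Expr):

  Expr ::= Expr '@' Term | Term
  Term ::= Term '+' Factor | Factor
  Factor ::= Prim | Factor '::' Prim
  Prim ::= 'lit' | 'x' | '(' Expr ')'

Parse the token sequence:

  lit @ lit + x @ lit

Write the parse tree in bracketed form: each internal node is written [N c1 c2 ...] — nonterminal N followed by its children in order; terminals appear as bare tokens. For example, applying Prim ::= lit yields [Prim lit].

[Expr [Expr [Expr [Term [Factor [Prim lit]]]] @ [Term [Term [Factor [Prim lit]]] + [Factor [Prim x]]]] @ [Term [Factor [Prim lit]]]]

Expr
Expr @ Term
Expr @ Term @ Term
Term @ Term @ Term
Factor @ Term @ Term
Prim @ Term @ Term
lit @ Term @ Term
lit @ Term + Factor @ Term
lit @ Factor + Factor @ Term
lit @ Prim + Factor @ Term
lit @ lit + Factor @ Term
lit @ lit + Prim @ Term
lit @ lit + x @ Term
lit @ lit + x @ Factor
lit @ lit + x @ Prim
lit @ lit + x @ lit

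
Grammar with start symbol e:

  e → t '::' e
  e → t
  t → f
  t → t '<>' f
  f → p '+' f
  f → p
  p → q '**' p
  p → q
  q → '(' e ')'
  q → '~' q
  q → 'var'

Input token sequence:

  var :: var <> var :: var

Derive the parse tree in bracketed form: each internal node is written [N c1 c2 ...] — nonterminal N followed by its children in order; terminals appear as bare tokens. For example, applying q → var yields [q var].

e
t :: e
f :: e
p :: e
q :: e
var :: e
var :: t :: e
var :: t <> f :: e
var :: f <> f :: e
var :: p <> f :: e
var :: q <> f :: e
var :: var <> f :: e
var :: var <> p :: e
var :: var <> q :: e
var :: var <> var :: e
var :: var <> var :: t
var :: var <> var :: f
var :: var <> var :: p
var :: var <> var :: q
var :: var <> var :: var

[e [t [f [p [q var]]]] :: [e [t [t [f [p [q var]]]] <> [f [p [q var]]]] :: [e [t [f [p [q var]]]]]]]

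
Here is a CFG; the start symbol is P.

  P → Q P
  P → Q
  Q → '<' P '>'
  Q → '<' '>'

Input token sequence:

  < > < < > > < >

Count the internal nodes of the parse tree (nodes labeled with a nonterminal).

[P [Q < >] [P [Q < [P [Q < >]] >] [P [Q < >]]]]

8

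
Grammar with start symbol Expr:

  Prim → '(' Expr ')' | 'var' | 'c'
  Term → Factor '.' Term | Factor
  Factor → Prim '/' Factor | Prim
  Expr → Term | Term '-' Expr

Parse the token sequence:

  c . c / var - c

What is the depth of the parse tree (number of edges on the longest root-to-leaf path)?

[Expr [Term [Factor [Prim c]] . [Term [Factor [Prim c] / [Factor [Prim var]]]]] - [Expr [Term [Factor [Prim c]]]]]

6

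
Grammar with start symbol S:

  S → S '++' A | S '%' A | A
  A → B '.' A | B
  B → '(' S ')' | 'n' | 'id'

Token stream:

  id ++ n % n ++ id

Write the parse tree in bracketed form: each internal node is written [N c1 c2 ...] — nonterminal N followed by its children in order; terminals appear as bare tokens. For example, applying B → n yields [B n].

[S [S [S [S [A [B id]]] ++ [A [B n]]] % [A [B n]]] ++ [A [B id]]]

S
S ++ A
S % A ++ A
S ++ A % A ++ A
A ++ A % A ++ A
B ++ A % A ++ A
id ++ A % A ++ A
id ++ B % A ++ A
id ++ n % A ++ A
id ++ n % B ++ A
id ++ n % n ++ A
id ++ n % n ++ B
id ++ n % n ++ id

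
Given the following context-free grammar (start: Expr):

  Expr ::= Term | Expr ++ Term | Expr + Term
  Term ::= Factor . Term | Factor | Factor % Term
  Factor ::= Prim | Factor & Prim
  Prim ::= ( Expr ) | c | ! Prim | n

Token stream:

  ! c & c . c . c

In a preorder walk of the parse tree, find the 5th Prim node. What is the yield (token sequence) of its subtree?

[Expr [Term [Factor [Factor [Prim ! [Prim c]]] & [Prim c]] . [Term [Factor [Prim c]] . [Term [Factor [Prim c]]]]]]

c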